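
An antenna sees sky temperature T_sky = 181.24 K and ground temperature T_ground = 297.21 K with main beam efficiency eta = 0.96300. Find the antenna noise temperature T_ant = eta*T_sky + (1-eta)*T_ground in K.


T_ant = 0.96300 * 181.24 + (1 - 0.96300) * 297.21 = 185.5 K

185.5 K


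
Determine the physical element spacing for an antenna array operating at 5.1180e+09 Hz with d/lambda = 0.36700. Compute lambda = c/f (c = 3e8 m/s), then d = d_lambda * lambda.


lambda = c / f = 3.0000e+08 / 5.1180e+09 = 0.05861665 m
d = 0.36700 * 0.05861665 = 0.02151 m

0.02151 m


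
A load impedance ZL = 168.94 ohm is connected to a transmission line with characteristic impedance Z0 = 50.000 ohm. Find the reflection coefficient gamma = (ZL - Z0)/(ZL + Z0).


gamma = (168.94 - 50.000) / (168.94 + 50.000) = 0.5433

0.5433


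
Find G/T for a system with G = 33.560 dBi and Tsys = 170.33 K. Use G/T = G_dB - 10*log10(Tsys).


G/T = 33.560 - 10*log10(170.33) = 33.560 - 22.31291 = 11.25 dB/K

11.25 dB/K


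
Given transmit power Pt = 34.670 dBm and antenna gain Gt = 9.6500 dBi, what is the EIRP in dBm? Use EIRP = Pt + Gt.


EIRP = Pt + Gt = 34.670 + 9.6500 = 44.32 dBm

44.32 dBm


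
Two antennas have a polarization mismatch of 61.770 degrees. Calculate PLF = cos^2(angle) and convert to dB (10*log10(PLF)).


PLF_linear = cos^2(61.770 deg) = 0.2237405
PLF_dB = 10 * log10(0.2237405) = -6.503 dB

-6.503 dB


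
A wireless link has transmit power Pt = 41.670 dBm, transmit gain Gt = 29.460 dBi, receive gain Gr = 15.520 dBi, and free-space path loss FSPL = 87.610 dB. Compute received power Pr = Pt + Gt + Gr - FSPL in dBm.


Pr = 41.670 + 29.460 + 15.520 - 87.610 = -0.96 dBm

-0.96 dBm


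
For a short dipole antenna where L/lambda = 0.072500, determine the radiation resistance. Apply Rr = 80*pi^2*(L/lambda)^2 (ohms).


Rr = 80 * pi^2 * (0.072500)^2 = 80 * 9.869604 * 5.256250e-03 = 4.150 ohm

4.150 ohm


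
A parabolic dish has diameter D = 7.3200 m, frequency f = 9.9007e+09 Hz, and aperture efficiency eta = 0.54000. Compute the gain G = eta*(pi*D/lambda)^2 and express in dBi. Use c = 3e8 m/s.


lambda = c / f = 3.0000e+08 / 9.9007e+09 = 0.03030089 m
G_linear = 0.54000 * (pi * 7.3200 / 0.03030089)^2 = 311031.9
G_dBi = 10 * log10(311031.9) = 54.93 dBi

54.93 dBi


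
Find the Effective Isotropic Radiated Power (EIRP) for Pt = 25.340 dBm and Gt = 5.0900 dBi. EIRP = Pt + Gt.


EIRP = Pt + Gt = 25.340 + 5.0900 = 30.43 dBm

30.43 dBm


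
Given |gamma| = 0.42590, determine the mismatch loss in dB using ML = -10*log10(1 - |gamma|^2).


ML = -10 * log10(1 - 0.42590^2) = -10 * log10(0.81860919) = 0.8692 dB

0.8692 dB


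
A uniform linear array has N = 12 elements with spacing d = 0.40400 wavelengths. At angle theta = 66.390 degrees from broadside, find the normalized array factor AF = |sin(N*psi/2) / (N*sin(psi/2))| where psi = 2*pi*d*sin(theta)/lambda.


psi = 2*pi*0.40400*sin(66.390 deg) = 2.325924 rad
AF = |sin(12*2.325924/2) / (12*sin(2.325924/2))| = 0.08929

0.08929


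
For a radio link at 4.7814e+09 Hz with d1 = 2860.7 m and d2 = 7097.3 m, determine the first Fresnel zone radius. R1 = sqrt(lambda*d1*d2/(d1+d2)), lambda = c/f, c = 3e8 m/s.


lambda = c / f = 3.0000e+08 / 4.7814e+09 = 0.06274313 m
R1 = sqrt(0.06274313 * 2860.7 * 7097.3 / (2860.7 + 7097.3)) = 11.31 m

11.31 m


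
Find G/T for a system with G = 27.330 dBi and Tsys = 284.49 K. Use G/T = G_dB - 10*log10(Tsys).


G/T = 27.330 - 10*log10(284.49) = 27.330 - 24.54067 = 2.789 dB/K

2.789 dB/K


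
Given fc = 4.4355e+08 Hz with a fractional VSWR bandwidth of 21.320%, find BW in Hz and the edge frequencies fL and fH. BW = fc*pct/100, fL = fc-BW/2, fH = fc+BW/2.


BW = 4.4355e+08 * 21.320/100 = 9.456486e+07 Hz
fL = 4.4355e+08 - 9.456486e+07/2 = 3.963e+08 Hz
fH = 4.4355e+08 + 9.456486e+07/2 = 4.908e+08 Hz

BW=9.456e+07 Hz, fL=3.963e+08 Hz, fH=4.908e+08 Hz


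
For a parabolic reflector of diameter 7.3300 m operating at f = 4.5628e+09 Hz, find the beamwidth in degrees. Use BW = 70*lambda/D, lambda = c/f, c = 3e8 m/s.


lambda = c / f = 3.0000e+08 / 4.5628e+09 = 0.06574910 m
BW = 70 * 0.06574910 / 7.3300 = 0.6279 deg

0.6279 deg


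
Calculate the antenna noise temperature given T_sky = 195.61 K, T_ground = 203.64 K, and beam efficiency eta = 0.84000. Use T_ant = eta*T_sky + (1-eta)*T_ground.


T_ant = 0.84000 * 195.61 + (1 - 0.84000) * 203.64 = 196.9 K

196.9 K


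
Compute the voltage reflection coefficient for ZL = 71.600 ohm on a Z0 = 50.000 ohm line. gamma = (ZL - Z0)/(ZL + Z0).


gamma = (71.600 - 50.000) / (71.600 + 50.000) = 0.1776

0.1776


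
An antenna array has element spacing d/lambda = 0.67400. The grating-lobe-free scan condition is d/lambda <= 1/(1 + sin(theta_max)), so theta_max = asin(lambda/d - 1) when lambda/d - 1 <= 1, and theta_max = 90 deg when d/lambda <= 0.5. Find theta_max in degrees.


lambda/d - 1 = 1/0.67400 - 1 = 0.4836795
theta_max = asin(0.4836795) = 28.93 deg

28.93 deg


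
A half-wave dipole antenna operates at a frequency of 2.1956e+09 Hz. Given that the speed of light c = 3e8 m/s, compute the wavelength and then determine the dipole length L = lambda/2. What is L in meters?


lambda = c / f = 3.0000e+08 / 2.1956e+09 = 0.1366369 m
L = lambda / 2 = 0.1366369 / 2 = 0.06832 m

0.06832 m


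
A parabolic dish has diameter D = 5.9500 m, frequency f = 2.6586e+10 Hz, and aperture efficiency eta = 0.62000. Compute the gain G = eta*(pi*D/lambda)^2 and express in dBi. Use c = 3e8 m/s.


lambda = c / f = 3.0000e+08 / 2.6586e+10 = 0.01128413 m
G_linear = 0.62000 * (pi * 5.9500 / 0.01128413)^2 = 1.701333e+06
G_dBi = 10 * log10(1.701333e+06) = 62.31 dBi

62.31 dBi


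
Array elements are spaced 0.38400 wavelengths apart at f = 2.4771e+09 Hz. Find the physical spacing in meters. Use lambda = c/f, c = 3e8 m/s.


lambda = c / f = 3.0000e+08 / 2.4771e+09 = 0.1211094 m
d = 0.38400 * 0.1211094 = 0.04651 m

0.04651 m


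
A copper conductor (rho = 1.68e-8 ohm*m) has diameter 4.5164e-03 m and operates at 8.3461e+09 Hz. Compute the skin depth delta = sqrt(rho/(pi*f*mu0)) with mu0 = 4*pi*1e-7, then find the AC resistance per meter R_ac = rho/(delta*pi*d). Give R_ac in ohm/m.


delta = sqrt(1.68e-8 / (pi * 8.3461e+09 * 4*pi*1e-7)) = 7.140572e-07 m
R_ac = 1.68e-8 / (7.140572e-07 * pi * 4.5164e-03) = 1.658 ohm/m

1.658 ohm/m


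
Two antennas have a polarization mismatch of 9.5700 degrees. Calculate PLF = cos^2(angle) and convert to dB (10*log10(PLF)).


PLF_linear = cos^2(9.5700 deg) = 0.9723601
PLF_dB = 10 * log10(0.9723601) = -0.1217 dB

-0.1217 dB


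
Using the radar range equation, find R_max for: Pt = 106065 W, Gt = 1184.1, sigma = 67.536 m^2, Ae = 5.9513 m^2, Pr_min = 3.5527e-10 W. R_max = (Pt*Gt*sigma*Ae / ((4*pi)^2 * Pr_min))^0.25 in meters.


R^4 = 106065*1184.1*67.536*5.9513 / ((4*pi)^2 * 3.5527e-10) = 8.997656e+17
R_max = 8.997656e+17^0.25 = 30799 m

30799 m


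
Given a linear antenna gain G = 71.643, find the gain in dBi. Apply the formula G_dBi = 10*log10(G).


G_dBi = 10 * log10(71.643) = 18.55 dBi

18.55 dBi


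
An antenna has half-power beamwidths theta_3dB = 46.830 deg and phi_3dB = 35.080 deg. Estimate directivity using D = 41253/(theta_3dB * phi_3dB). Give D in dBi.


D_linear = 41253 / (46.830 * 35.080) = 25.11145
D_dBi = 10 * log10(25.11145) = 14.00 dBi

14.00 dBi


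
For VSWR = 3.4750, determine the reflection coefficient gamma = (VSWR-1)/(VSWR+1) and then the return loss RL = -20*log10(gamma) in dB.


gamma = (3.4750 - 1) / (3.4750 + 1) = 0.5530726
RL = -20 * log10(0.5530726) = 5.144 dB

5.144 dB


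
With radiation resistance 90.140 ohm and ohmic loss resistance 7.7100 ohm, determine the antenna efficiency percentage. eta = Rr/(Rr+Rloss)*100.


eta = 90.140 / (90.140 + 7.7100) * 100 = 92.12%

92.12%


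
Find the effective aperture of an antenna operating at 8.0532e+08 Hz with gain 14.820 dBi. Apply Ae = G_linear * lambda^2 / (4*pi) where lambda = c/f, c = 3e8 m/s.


lambda = c / f = 3.0000e+08 / 8.0532e+08 = 0.3725227 m
G_linear = 10^(14.820/10) = 30.33891
Ae = G_linear * lambda^2 / (4*pi) = 30.33891 * 0.3725227^2 / (4*pi) = 0.3350 m^2

0.3350 m^2


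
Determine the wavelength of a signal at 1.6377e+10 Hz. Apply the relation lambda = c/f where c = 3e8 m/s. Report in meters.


lambda = c / f = 3.0000e+08 / 1.6377e+10 = 0.01832 m

0.01832 m


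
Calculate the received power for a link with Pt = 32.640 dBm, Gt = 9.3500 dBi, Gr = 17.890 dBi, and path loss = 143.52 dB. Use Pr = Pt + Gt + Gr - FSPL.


Pr = 32.640 + 9.3500 + 17.890 - 143.52 = -83.64 dBm

-83.64 dBm


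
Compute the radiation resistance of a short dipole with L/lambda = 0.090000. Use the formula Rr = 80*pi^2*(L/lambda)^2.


Rr = 80 * pi^2 * (0.090000)^2 = 80 * 9.869604 * 8.100000e-03 = 6.396 ohm

6.396 ohm


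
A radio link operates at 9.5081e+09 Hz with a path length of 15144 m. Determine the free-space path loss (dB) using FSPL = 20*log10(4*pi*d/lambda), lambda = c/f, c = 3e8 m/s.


lambda = c / f = 3.0000e+08 / 9.5081e+09 = 0.03155205 m
FSPL = 20 * log10(4*pi*15144/0.03155205) = 135.6 dB

135.6 dB


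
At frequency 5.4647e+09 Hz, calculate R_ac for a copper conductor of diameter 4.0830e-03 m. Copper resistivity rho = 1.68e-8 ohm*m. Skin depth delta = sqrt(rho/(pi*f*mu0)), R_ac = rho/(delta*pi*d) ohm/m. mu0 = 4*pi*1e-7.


delta = sqrt(1.68e-8 / (pi * 5.4647e+09 * 4*pi*1e-7)) = 8.824531e-07 m
R_ac = 1.68e-8 / (8.824531e-07 * pi * 4.0830e-03) = 1.484 ohm/m

1.484 ohm/m


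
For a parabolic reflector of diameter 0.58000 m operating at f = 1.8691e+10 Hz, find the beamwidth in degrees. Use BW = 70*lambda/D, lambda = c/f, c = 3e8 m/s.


lambda = c / f = 3.0000e+08 / 1.8691e+10 = 0.01605051 m
BW = 70 * 0.01605051 / 0.58000 = 1.937 deg

1.937 deg


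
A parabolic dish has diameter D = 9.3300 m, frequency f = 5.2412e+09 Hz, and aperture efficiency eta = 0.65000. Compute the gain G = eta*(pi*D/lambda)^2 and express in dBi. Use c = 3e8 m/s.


lambda = c / f = 3.0000e+08 / 5.2412e+09 = 0.05723880 m
G_linear = 0.65000 * (pi * 9.3300 / 0.05723880)^2 = 170449.3
G_dBi = 10 * log10(170449.3) = 52.32 dBi

52.32 dBi


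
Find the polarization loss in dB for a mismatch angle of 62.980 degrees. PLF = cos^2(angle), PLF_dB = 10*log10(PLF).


PLF_linear = cos^2(62.980 deg) = 0.2063898
PLF_dB = 10 * log10(0.2063898) = -6.853 dB

-6.853 dB


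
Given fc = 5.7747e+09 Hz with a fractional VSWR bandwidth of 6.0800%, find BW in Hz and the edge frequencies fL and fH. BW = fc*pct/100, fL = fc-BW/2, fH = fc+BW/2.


BW = 5.7747e+09 * 6.0800/100 = 3.511018e+08 Hz
fL = 5.7747e+09 - 3.511018e+08/2 = 5.599e+09 Hz
fH = 5.7747e+09 + 3.511018e+08/2 = 5.950e+09 Hz

BW=3.511e+08 Hz, fL=5.599e+09 Hz, fH=5.950e+09 Hz


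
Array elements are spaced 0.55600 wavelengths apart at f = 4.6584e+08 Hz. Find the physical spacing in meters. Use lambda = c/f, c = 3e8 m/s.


lambda = c / f = 3.0000e+08 / 4.6584e+08 = 0.6439979 m
d = 0.55600 * 0.6439979 = 0.3581 m

0.3581 m


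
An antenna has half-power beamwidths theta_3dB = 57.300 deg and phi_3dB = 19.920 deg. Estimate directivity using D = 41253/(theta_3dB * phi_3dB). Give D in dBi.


D_linear = 41253 / (57.300 * 19.920) = 36.14195
D_dBi = 10 * log10(36.14195) = 15.58 dBi

15.58 dBi


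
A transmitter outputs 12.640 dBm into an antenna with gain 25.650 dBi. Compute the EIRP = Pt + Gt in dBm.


EIRP = Pt + Gt = 12.640 + 25.650 = 38.29 dBm

38.29 dBm


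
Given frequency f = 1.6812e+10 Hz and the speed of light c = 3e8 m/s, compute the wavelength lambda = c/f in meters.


lambda = c / f = 3.0000e+08 / 1.6812e+10 = 0.01784 m

0.01784 m


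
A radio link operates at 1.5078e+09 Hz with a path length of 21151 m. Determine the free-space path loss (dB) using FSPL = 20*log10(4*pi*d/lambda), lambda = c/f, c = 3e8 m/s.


lambda = c / f = 3.0000e+08 / 1.5078e+09 = 0.1989654 m
FSPL = 20 * log10(4*pi*21151/0.1989654) = 122.5 dB

122.5 dB


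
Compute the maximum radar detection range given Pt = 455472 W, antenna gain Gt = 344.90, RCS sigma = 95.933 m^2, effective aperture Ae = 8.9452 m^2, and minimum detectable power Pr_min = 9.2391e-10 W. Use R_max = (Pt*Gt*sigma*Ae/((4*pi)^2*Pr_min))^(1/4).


R^4 = 455472*344.90*95.933*8.9452 / ((4*pi)^2 * 9.2391e-10) = 9.239821e+17
R_max = 9.239821e+17^0.25 = 31004 m

31004 m


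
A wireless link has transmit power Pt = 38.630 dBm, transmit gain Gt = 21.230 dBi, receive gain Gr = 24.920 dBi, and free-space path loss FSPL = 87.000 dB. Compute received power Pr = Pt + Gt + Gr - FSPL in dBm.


Pr = 38.630 + 21.230 + 24.920 - 87.000 = -2.22 dBm

-2.22 dBm


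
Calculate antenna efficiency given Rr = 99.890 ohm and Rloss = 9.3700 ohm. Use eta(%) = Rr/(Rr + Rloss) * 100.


eta = 99.890 / (99.890 + 9.3700) * 100 = 91.42%

91.42%


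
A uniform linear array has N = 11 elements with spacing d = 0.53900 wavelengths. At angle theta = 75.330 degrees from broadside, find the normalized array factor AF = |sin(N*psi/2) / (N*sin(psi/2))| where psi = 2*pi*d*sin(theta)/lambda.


psi = 2*pi*0.53900*sin(75.330 deg) = 3.276234 rad
AF = |sin(11*3.276234/2) / (11*sin(3.276234/2))| = 0.06725

0.06725


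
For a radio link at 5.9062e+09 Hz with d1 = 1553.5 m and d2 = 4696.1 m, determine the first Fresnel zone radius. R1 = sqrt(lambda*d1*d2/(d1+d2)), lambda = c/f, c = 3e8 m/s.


lambda = c / f = 3.0000e+08 / 5.9062e+09 = 0.05079408 m
R1 = sqrt(0.05079408 * 1553.5 * 4696.1 / (1553.5 + 4696.1)) = 7.700 m

7.700 m


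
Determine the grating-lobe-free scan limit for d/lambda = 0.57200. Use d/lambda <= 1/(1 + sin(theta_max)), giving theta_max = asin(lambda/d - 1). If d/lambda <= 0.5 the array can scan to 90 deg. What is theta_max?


lambda/d - 1 = 1/0.57200 - 1 = 0.7482517
theta_max = asin(0.7482517) = 48.44 deg

48.44 deg


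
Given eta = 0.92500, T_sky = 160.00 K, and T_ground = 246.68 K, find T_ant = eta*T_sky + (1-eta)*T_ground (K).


T_ant = 0.92500 * 160.00 + (1 - 0.92500) * 246.68 = 166.5 K

166.5 K


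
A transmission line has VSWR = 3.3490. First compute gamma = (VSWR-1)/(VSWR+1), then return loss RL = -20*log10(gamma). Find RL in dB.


gamma = (3.3490 - 1) / (3.3490 + 1) = 0.5401242
RL = -20 * log10(0.5401242) = 5.350 dB

5.350 dB


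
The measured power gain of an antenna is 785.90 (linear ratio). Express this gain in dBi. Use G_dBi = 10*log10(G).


G_dBi = 10 * log10(785.90) = 28.95 dBi

28.95 dBi


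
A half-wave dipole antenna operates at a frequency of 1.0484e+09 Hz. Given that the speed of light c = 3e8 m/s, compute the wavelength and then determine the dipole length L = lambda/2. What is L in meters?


lambda = c / f = 3.0000e+08 / 1.0484e+09 = 0.2861503 m
L = lambda / 2 = 0.2861503 / 2 = 0.1431 m

0.1431 m


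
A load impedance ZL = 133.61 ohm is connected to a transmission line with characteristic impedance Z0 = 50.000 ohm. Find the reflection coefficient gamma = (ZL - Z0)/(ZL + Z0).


gamma = (133.61 - 50.000) / (133.61 + 50.000) = 0.4554

0.4554


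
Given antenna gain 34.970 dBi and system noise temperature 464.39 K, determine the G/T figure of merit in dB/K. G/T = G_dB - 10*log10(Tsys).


G/T = 34.970 - 10*log10(464.39) = 34.970 - 26.66883 = 8.301 dB/K

8.301 dB/K


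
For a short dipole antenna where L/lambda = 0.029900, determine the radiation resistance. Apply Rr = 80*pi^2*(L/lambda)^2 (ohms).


Rr = 80 * pi^2 * (0.029900)^2 = 80 * 9.869604 * 8.940100e-04 = 0.7059 ohm

0.7059 ohm


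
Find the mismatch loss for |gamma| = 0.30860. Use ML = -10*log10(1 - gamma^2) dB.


ML = -10 * log10(1 - 0.30860^2) = -10 * log10(0.90476604) = 0.4346 dB

0.4346 dB


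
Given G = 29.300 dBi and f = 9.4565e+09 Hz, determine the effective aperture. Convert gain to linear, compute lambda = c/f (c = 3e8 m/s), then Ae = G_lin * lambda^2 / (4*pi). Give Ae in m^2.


lambda = c / f = 3.0000e+08 / 9.4565e+09 = 0.03172421 m
G_linear = 10^(29.300/10) = 851.1380
Ae = G_linear * lambda^2 / (4*pi) = 851.1380 * 0.03172421^2 / (4*pi) = 0.06817 m^2

0.06817 m^2


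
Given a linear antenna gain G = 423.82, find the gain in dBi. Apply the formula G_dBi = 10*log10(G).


G_dBi = 10 * log10(423.82) = 26.27 dBi

26.27 dBi


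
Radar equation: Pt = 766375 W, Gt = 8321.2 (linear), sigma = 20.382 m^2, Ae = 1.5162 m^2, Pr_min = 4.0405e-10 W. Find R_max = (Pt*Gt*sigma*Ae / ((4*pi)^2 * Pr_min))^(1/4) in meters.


R^4 = 766375*8321.2*20.382*1.5162 / ((4*pi)^2 * 4.0405e-10) = 3.088700e+18
R_max = 3.088700e+18^0.25 = 41922 m

41922 m


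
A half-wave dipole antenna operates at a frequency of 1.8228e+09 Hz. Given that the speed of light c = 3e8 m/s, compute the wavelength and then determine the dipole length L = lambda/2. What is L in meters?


lambda = c / f = 3.0000e+08 / 1.8228e+09 = 0.1645820 m
L = lambda / 2 = 0.1645820 / 2 = 0.08229 m

0.08229 m


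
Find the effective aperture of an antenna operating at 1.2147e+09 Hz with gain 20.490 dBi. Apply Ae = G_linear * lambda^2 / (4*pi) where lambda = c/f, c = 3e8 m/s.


lambda = c / f = 3.0000e+08 / 1.2147e+09 = 0.2469746 m
G_linear = 10^(20.490/10) = 111.9438
Ae = G_linear * lambda^2 / (4*pi) = 111.9438 * 0.2469746^2 / (4*pi) = 0.5434 m^2

0.5434 m^2


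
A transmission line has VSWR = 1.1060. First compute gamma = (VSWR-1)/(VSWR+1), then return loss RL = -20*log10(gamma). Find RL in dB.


gamma = (1.1060 - 1) / (1.1060 + 1) = 0.05033238
RL = -20 * log10(0.05033238) = 25.96 dB

25.96 dB


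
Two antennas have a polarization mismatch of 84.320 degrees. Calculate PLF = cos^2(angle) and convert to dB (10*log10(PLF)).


PLF_linear = cos^2(84.320 deg) = 9.795537e-03
PLF_dB = 10 * log10(9.795537e-03) = -20.09 dB

-20.09 dB


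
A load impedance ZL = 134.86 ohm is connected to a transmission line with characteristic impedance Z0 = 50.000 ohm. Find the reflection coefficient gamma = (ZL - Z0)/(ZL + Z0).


gamma = (134.86 - 50.000) / (134.86 + 50.000) = 0.4591

0.4591


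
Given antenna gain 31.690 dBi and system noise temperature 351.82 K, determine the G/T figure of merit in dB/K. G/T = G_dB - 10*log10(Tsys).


G/T = 31.690 - 10*log10(351.82) = 31.690 - 25.46321 = 6.227 dB/K

6.227 dB/K


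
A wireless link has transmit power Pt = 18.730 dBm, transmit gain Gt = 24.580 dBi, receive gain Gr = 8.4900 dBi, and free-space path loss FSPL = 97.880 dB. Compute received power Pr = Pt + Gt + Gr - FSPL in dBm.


Pr = 18.730 + 24.580 + 8.4900 - 97.880 = -46.08 dBm

-46.08 dBm


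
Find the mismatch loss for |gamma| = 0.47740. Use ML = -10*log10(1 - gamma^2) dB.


ML = -10 * log10(1 - 0.47740^2) = -10 * log10(0.77208924) = 1.123 dB

1.123 dB


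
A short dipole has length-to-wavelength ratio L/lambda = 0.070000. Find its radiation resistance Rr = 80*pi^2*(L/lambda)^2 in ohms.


Rr = 80 * pi^2 * (0.070000)^2 = 80 * 9.869604 * 4.900000e-03 = 3.869 ohm

3.869 ohm


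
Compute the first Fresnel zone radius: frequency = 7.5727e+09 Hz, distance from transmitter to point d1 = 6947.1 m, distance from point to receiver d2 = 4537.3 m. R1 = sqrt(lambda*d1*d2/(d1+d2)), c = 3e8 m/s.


lambda = c / f = 3.0000e+08 / 7.5727e+09 = 0.03961599 m
R1 = sqrt(0.03961599 * 6947.1 * 4537.3 / (6947.1 + 4537.3)) = 10.43 m

10.43 m


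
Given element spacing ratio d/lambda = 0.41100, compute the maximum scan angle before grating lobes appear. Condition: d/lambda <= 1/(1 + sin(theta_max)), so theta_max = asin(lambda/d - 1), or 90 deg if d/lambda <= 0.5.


lambda/d - 1 = 1/0.41100 - 1 = 1.433090 >= 1
d/lambda <= 0.5, so the array can scan to endfire without grating lobes: theta_max = 90 deg

90 deg


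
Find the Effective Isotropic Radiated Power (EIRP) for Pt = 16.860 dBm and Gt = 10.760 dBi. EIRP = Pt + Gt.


EIRP = Pt + Gt = 16.860 + 10.760 = 27.62 dBm

27.62 dBm


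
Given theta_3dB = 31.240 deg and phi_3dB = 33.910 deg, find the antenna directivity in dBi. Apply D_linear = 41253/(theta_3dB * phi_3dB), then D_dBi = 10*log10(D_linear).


D_linear = 41253 / (31.240 * 33.910) = 38.94186
D_dBi = 10 * log10(38.94186) = 15.90 dBi

15.90 dBi


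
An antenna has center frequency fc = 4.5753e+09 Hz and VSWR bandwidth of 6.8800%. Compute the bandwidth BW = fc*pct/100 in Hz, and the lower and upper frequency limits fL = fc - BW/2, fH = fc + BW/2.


BW = 4.5753e+09 * 6.8800/100 = 3.147806e+08 Hz
fL = 4.5753e+09 - 3.147806e+08/2 = 4.418e+09 Hz
fH = 4.5753e+09 + 3.147806e+08/2 = 4.733e+09 Hz

BW=3.148e+08 Hz, fL=4.418e+09 Hz, fH=4.733e+09 Hz


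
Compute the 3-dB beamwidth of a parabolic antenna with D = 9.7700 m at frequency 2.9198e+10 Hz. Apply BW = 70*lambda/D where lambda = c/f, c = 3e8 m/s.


lambda = c / f = 3.0000e+08 / 2.9198e+10 = 0.01027468 m
BW = 70 * 0.01027468 / 9.7700 = 0.07362 deg

0.07362 deg


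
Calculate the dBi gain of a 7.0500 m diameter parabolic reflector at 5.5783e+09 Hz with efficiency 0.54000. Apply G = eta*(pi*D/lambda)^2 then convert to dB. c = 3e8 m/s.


lambda = c / f = 3.0000e+08 / 5.5783e+09 = 0.05377983 m
G_linear = 0.54000 * (pi * 7.0500 / 0.05377983)^2 = 91586.80
G_dBi = 10 * log10(91586.80) = 49.62 dBi

49.62 dBi


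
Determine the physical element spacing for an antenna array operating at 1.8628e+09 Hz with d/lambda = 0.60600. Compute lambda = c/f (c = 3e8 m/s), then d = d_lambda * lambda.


lambda = c / f = 3.0000e+08 / 1.8628e+09 = 0.1610479 m
d = 0.60600 * 0.1610479 = 0.09760 m

0.09760 m


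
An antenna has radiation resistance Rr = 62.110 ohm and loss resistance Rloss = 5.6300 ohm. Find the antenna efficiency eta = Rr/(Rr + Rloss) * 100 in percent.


eta = 62.110 / (62.110 + 5.6300) * 100 = 91.69%

91.69%


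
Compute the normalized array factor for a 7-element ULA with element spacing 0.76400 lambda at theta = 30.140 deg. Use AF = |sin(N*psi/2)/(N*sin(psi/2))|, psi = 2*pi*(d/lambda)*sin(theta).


psi = 2*pi*0.76400*sin(30.140 deg) = 2.410328 rad
AF = |sin(7*2.410328/2) / (7*sin(2.410328/2))| = 0.1278

0.1278


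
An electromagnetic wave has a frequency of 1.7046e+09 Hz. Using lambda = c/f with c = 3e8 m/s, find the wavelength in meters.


lambda = c / f = 3.0000e+08 / 1.7046e+09 = 0.1760 m

0.1760 m


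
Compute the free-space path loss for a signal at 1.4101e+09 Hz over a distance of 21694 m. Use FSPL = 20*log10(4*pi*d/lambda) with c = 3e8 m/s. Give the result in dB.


lambda = c / f = 3.0000e+08 / 1.4101e+09 = 0.2127509 m
FSPL = 20 * log10(4*pi*21694/0.2127509) = 122.2 dB

122.2 dB


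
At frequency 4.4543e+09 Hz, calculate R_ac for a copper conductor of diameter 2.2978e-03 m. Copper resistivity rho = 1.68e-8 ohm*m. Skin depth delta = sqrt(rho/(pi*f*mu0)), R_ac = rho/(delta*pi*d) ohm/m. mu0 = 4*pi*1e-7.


delta = sqrt(1.68e-8 / (pi * 4.4543e+09 * 4*pi*1e-7)) = 9.774286e-07 m
R_ac = 1.68e-8 / (9.774286e-07 * pi * 2.2978e-03) = 2.381 ohm/m

2.381 ohm/m


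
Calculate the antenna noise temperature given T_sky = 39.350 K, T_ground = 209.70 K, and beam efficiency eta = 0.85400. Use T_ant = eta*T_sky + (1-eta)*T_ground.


T_ant = 0.85400 * 39.350 + (1 - 0.85400) * 209.70 = 64.22 K

64.22 K


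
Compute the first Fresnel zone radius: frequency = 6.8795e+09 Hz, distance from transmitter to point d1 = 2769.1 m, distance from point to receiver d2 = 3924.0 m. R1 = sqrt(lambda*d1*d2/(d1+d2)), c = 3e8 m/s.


lambda = c / f = 3.0000e+08 / 6.8795e+09 = 0.04360782 m
R1 = sqrt(0.04360782 * 2769.1 * 3924.0 / (2769.1 + 3924.0)) = 8.414 m

8.414 m


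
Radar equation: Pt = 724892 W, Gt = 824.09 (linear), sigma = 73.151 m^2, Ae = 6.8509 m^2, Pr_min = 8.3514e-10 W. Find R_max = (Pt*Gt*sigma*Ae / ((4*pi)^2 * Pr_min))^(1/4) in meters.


R^4 = 724892*824.09*73.151*6.8509 / ((4*pi)^2 * 8.3514e-10) = 2.270057e+18
R_max = 2.270057e+18^0.25 = 38816 m

38816 m


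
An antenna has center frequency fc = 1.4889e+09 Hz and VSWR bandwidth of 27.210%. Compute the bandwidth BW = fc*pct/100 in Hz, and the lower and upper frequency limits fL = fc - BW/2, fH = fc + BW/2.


BW = 1.4889e+09 * 27.210/100 = 4.051297e+08 Hz
fL = 1.4889e+09 - 4.051297e+08/2 = 1.286e+09 Hz
fH = 1.4889e+09 + 4.051297e+08/2 = 1.691e+09 Hz

BW=4.051e+08 Hz, fL=1.286e+09 Hz, fH=1.691e+09 Hz


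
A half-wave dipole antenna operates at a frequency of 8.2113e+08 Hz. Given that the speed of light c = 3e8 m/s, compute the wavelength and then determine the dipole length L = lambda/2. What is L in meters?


lambda = c / f = 3.0000e+08 / 8.2113e+08 = 0.3653502 m
L = lambda / 2 = 0.3653502 / 2 = 0.1827 m

0.1827 m


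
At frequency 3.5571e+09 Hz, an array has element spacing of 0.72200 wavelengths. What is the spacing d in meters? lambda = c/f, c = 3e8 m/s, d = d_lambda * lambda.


lambda = c / f = 3.0000e+08 / 3.5571e+09 = 0.08433837 m
d = 0.72200 * 0.08433837 = 0.06089 m

0.06089 m


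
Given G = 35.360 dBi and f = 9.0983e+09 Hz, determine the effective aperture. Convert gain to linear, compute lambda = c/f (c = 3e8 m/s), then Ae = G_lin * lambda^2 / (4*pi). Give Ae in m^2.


lambda = c / f = 3.0000e+08 / 9.0983e+09 = 0.03297319 m
G_linear = 10^(35.360/10) = 3435.579
Ae = G_linear * lambda^2 / (4*pi) = 3435.579 * 0.03297319^2 / (4*pi) = 0.2972 m^2

0.2972 m^2


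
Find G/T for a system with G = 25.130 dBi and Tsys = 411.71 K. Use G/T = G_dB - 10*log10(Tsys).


G/T = 25.130 - 10*log10(411.71) = 25.130 - 26.14591 = -1.016 dB/K

-1.016 dB/K


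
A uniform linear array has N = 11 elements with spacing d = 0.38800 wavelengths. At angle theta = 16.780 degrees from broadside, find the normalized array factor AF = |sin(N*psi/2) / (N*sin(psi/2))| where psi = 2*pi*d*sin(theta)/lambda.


psi = 2*pi*0.38800*sin(16.780 deg) = 0.7038089 rad
AF = |sin(11*0.7038089/2) / (11*sin(0.7038089/2))| = 0.1758

0.1758


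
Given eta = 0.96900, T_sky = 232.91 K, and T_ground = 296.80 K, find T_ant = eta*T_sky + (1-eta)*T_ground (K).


T_ant = 0.96900 * 232.91 + (1 - 0.96900) * 296.80 = 234.9 K

234.9 K


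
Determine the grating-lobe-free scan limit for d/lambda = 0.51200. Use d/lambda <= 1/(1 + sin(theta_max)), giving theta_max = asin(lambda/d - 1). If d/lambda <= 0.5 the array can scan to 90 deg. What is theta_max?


lambda/d - 1 = 1/0.51200 - 1 = 0.9531250
theta_max = asin(0.9531250) = 72.39 deg

72.39 deg


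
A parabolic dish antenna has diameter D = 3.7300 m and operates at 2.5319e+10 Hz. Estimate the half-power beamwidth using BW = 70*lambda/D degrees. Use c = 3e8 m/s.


lambda = c / f = 3.0000e+08 / 2.5319e+10 = 0.01184881 m
BW = 70 * 0.01184881 / 3.7300 = 0.2224 deg

0.2224 deg


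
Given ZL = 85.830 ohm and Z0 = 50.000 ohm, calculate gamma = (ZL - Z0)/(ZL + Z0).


gamma = (85.830 - 50.000) / (85.830 + 50.000) = 0.2638

0.2638


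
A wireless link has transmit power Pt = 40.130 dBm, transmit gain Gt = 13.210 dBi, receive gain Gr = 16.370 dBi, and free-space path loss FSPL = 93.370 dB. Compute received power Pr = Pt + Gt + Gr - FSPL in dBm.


Pr = 40.130 + 13.210 + 16.370 - 93.370 = -23.66 dBm

-23.66 dBm


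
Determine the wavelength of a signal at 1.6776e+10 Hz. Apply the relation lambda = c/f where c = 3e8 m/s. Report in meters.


lambda = c / f = 3.0000e+08 / 1.6776e+10 = 0.01788 m

0.01788 m


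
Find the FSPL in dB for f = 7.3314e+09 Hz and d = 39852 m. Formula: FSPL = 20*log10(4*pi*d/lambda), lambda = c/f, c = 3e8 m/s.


lambda = c / f = 3.0000e+08 / 7.3314e+09 = 0.04091988 m
FSPL = 20 * log10(4*pi*39852/0.04091988) = 141.8 dB

141.8 dB


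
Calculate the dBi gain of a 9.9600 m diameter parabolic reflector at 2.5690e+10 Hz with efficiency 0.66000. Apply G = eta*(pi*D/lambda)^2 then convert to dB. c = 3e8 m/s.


lambda = c / f = 3.0000e+08 / 2.5690e+10 = 0.01167770 m
G_linear = 0.66000 * (pi * 9.9600 / 0.01167770)^2 = 4.738575e+06
G_dBi = 10 * log10(4.738575e+06) = 66.76 dBi

66.76 dBi


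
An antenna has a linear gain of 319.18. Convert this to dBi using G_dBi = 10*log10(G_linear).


G_dBi = 10 * log10(319.18) = 25.04 dBi

25.04 dBi


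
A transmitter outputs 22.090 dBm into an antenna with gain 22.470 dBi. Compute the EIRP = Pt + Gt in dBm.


EIRP = Pt + Gt = 22.090 + 22.470 = 44.56 dBm

44.56 dBm


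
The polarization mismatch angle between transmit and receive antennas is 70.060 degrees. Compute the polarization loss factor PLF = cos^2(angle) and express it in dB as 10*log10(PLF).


PLF_linear = cos^2(70.060 deg) = 0.1163055
PLF_dB = 10 * log10(0.1163055) = -9.344 dB

-9.344 dB


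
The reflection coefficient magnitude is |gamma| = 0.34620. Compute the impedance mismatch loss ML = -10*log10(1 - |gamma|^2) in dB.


ML = -10 * log10(1 - 0.34620^2) = -10 * log10(0.88014556) = 0.5545 dB

0.5545 dB


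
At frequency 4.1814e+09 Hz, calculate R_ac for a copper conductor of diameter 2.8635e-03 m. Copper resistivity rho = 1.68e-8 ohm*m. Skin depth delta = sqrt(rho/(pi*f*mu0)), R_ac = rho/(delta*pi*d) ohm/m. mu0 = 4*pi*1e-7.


delta = sqrt(1.68e-8 / (pi * 4.1814e+09 * 4*pi*1e-7)) = 1.008821e-06 m
R_ac = 1.68e-8 / (1.008821e-06 * pi * 2.8635e-03) = 1.851 ohm/m

1.851 ohm/m


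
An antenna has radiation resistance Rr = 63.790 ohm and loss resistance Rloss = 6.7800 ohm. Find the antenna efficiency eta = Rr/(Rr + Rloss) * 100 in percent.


eta = 63.790 / (63.790 + 6.7800) * 100 = 90.39%

90.39%


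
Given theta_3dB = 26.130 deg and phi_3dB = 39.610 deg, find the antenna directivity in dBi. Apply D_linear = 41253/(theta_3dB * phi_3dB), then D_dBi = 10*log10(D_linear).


D_linear = 41253 / (26.130 * 39.610) = 39.85761
D_dBi = 10 * log10(39.85761) = 16.01 dBi

16.01 dBi


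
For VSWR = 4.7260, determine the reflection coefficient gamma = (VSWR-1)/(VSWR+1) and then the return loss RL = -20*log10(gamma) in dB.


gamma = (4.7260 - 1) / (4.7260 + 1) = 0.6507160
RL = -20 * log10(0.6507160) = 3.732 dB

3.732 dB


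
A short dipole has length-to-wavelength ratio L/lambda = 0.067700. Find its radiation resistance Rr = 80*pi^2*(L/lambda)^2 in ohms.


Rr = 80 * pi^2 * (0.067700)^2 = 80 * 9.869604 * 4.583290e-03 = 3.619 ohm

3.619 ohm


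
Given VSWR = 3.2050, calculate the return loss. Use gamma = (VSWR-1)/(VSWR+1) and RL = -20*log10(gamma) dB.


gamma = (3.2050 - 1) / (3.2050 + 1) = 0.5243757
RL = -20 * log10(0.5243757) = 5.607 dB

5.607 dB


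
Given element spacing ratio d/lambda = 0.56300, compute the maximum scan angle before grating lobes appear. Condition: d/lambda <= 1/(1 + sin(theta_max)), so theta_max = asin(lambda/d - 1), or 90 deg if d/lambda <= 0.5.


lambda/d - 1 = 1/0.56300 - 1 = 0.7761989
theta_max = asin(0.7761989) = 50.91 deg

50.91 deg


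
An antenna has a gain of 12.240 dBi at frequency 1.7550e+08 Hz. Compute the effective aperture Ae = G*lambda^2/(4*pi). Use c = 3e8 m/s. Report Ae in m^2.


lambda = c / f = 3.0000e+08 / 1.7550e+08 = 1.709402 m
G_linear = 10^(12.240/10) = 16.74943
Ae = G_linear * lambda^2 / (4*pi) = 16.74943 * 1.709402^2 / (4*pi) = 3.895 m^2

3.895 m^2


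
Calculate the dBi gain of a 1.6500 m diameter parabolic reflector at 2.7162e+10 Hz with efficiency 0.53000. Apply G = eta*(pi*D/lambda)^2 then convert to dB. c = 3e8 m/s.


lambda = c / f = 3.0000e+08 / 2.7162e+10 = 0.01104484 m
G_linear = 0.53000 * (pi * 1.6500 / 0.01104484)^2 = 116741.3
G_dBi = 10 * log10(116741.3) = 50.67 dBi

50.67 dBi


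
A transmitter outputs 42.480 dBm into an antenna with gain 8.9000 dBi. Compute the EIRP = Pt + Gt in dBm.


EIRP = Pt + Gt = 42.480 + 8.9000 = 51.38 dBm

51.38 dBm


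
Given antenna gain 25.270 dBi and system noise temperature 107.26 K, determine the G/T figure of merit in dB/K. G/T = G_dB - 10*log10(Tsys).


G/T = 25.270 - 10*log10(107.26) = 25.270 - 20.30438 = 4.966 dB/K

4.966 dB/K


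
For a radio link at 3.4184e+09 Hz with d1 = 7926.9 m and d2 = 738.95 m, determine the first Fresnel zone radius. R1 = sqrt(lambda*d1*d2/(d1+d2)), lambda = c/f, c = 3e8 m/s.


lambda = c / f = 3.0000e+08 / 3.4184e+09 = 0.08776036 m
R1 = sqrt(0.08776036 * 7926.9 * 738.95 / (7926.9 + 738.95)) = 7.702 m

7.702 m


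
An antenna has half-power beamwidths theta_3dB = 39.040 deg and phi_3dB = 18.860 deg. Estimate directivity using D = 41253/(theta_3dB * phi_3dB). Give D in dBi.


D_linear = 41253 / (39.040 * 18.860) = 56.02786
D_dBi = 10 * log10(56.02786) = 17.48 dBi

17.48 dBi


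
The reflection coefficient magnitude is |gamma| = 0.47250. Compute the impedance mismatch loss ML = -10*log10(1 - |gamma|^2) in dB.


ML = -10 * log10(1 - 0.47250^2) = -10 * log10(0.77674375) = 1.097 dB

1.097 dB


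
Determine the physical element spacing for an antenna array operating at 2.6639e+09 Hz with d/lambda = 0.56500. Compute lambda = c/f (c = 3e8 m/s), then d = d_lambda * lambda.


lambda = c / f = 3.0000e+08 / 2.6639e+09 = 0.1126168 m
d = 0.56500 * 0.1126168 = 0.06363 m

0.06363 m


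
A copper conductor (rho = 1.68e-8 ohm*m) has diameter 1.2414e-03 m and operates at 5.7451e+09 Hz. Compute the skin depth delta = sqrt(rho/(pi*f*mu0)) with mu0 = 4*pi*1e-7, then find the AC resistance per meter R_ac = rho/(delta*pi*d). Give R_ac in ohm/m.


delta = sqrt(1.68e-8 / (pi * 5.7451e+09 * 4*pi*1e-7)) = 8.606488e-07 m
R_ac = 1.68e-8 / (8.606488e-07 * pi * 1.2414e-03) = 5.005 ohm/m

5.005 ohm/m


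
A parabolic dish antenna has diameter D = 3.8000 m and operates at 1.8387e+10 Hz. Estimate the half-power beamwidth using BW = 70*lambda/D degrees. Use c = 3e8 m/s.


lambda = c / f = 3.0000e+08 / 1.8387e+10 = 0.01631588 m
BW = 70 * 0.01631588 / 3.8000 = 0.3006 deg

0.3006 deg


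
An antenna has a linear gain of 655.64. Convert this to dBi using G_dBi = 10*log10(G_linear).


G_dBi = 10 * log10(655.64) = 28.17 dBi

28.17 dBi


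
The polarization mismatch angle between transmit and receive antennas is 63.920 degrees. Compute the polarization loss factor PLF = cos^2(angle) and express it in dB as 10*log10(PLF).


PLF_linear = cos^2(63.920 deg) = 0.1932707
PLF_dB = 10 * log10(0.1932707) = -7.138 dB

-7.138 dB


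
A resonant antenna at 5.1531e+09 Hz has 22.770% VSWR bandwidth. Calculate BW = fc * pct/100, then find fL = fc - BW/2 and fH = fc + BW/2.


BW = 5.1531e+09 * 22.770/100 = 1.173361e+09 Hz
fL = 5.1531e+09 - 1.173361e+09/2 = 4.566e+09 Hz
fH = 5.1531e+09 + 1.173361e+09/2 = 5.740e+09 Hz

BW=1.173e+09 Hz, fL=4.566e+09 Hz, fH=5.740e+09 Hz


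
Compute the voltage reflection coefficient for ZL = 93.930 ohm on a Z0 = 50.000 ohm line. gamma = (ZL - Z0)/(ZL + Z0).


gamma = (93.930 - 50.000) / (93.930 + 50.000) = 0.3052

0.3052


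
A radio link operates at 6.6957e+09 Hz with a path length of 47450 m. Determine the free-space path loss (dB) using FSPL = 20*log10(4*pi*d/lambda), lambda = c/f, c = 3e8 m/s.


lambda = c / f = 3.0000e+08 / 6.6957e+09 = 0.04480487 m
FSPL = 20 * log10(4*pi*47450/0.04480487) = 142.5 dB

142.5 dB


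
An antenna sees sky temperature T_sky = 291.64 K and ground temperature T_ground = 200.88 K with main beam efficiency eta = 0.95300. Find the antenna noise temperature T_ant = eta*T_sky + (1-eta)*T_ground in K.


T_ant = 0.95300 * 291.64 + (1 - 0.95300) * 200.88 = 287.4 K

287.4 K


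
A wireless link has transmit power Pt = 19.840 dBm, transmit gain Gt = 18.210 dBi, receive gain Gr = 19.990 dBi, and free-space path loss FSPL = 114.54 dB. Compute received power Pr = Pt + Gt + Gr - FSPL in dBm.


Pr = 19.840 + 18.210 + 19.990 - 114.54 = -56.50 dBm

-56.50 dBm


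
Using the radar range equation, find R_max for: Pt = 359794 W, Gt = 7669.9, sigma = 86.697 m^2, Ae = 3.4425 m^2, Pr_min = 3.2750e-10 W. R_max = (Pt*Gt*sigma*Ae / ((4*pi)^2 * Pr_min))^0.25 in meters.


R^4 = 359794*7669.9*86.697*3.4425 / ((4*pi)^2 * 3.2750e-10) = 1.592541e+19
R_max = 1.592541e+19^0.25 = 63172 m

63172 m


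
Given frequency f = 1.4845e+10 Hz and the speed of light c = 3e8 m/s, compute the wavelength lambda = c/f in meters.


lambda = c / f = 3.0000e+08 / 1.4845e+10 = 0.02021 m

0.02021 m


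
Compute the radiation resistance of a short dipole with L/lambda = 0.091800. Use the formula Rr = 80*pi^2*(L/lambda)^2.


Rr = 80 * pi^2 * (0.091800)^2 = 80 * 9.869604 * 8.427240e-03 = 6.654 ohm

6.654 ohm


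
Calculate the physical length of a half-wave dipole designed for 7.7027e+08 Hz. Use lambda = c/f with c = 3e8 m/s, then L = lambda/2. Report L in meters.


lambda = c / f = 3.0000e+08 / 7.7027e+08 = 0.3894738 m
L = lambda / 2 = 0.3894738 / 2 = 0.1947 m

0.1947 m


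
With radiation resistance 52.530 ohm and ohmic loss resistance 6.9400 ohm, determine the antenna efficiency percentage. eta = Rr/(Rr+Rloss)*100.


eta = 52.530 / (52.530 + 6.9400) * 100 = 88.33%

88.33%


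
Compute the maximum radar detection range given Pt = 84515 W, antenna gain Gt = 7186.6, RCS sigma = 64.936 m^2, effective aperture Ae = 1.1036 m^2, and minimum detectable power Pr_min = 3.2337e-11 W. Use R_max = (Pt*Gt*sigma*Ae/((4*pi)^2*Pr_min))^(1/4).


R^4 = 84515*7186.6*64.936*1.1036 / ((4*pi)^2 * 3.2337e-11) = 8.523835e+18
R_max = 8.523835e+18^0.25 = 54033 m

54033 m


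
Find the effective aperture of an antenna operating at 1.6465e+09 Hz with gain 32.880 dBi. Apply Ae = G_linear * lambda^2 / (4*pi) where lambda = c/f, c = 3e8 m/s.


lambda = c / f = 3.0000e+08 / 1.6465e+09 = 0.1822047 m
G_linear = 10^(32.880/10) = 1940.886
Ae = G_linear * lambda^2 / (4*pi) = 1940.886 * 0.1822047^2 / (4*pi) = 5.128 m^2

5.128 m^2


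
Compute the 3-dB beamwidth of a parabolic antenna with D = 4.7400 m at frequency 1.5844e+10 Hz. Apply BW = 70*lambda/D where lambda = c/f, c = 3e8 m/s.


lambda = c / f = 3.0000e+08 / 1.5844e+10 = 0.01893461 m
BW = 70 * 0.01893461 / 4.7400 = 0.2796 deg

0.2796 deg


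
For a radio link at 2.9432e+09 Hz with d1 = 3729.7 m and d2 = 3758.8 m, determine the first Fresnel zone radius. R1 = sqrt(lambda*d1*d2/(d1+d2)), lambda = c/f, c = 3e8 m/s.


lambda = c / f = 3.0000e+08 / 2.9432e+09 = 0.1019299 m
R1 = sqrt(0.1019299 * 3729.7 * 3758.8 / (3729.7 + 3758.8)) = 13.81 m

13.81 m


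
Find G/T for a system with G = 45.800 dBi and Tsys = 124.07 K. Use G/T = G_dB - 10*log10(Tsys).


G/T = 45.800 - 10*log10(124.07) = 45.800 - 20.93667 = 24.86 dB/K

24.86 dB/K


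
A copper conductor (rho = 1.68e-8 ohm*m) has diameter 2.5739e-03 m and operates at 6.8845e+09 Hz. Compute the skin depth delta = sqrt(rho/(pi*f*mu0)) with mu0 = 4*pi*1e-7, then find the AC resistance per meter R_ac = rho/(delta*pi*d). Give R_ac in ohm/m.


delta = sqrt(1.68e-8 / (pi * 6.8845e+09 * 4*pi*1e-7)) = 7.862100e-07 m
R_ac = 1.68e-8 / (7.862100e-07 * pi * 2.5739e-03) = 2.643 ohm/m

2.643 ohm/m


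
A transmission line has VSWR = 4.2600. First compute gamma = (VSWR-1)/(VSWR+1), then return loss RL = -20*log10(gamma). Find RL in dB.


gamma = (4.2600 - 1) / (4.2600 + 1) = 0.6197719
RL = -20 * log10(0.6197719) = 4.155 dB

4.155 dB


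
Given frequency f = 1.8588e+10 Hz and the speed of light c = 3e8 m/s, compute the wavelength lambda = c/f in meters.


lambda = c / f = 3.0000e+08 / 1.8588e+10 = 0.01614 m

0.01614 m


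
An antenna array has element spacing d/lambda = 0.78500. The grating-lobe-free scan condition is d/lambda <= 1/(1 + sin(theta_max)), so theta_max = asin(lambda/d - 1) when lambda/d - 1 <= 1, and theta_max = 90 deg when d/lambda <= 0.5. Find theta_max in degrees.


lambda/d - 1 = 1/0.78500 - 1 = 0.2738854
theta_max = asin(0.2738854) = 15.90 deg

15.90 deg


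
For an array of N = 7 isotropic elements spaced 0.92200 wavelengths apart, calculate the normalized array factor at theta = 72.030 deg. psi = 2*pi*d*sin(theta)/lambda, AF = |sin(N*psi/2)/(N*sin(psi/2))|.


psi = 2*pi*0.92200*sin(72.030 deg) = 5.510499 rad
AF = |sin(7*5.510499/2) / (7*sin(5.510499/2))| = 0.1605

0.1605


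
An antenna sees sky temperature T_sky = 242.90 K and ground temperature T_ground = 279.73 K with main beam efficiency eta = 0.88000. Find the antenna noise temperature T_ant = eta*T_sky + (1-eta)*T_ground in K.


T_ant = 0.88000 * 242.90 + (1 - 0.88000) * 279.73 = 247.3 K

247.3 K
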